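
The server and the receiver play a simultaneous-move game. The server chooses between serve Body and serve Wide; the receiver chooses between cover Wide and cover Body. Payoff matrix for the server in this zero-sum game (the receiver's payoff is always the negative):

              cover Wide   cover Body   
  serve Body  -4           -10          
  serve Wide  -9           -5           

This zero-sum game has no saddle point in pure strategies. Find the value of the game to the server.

Set the server's expected payoff from serve Body equal to that from serve Wide:
  the server's payoff to serve Body: q·(-4) + (1−q)·(-10) = 6q - 10
  the server's payoff to serve Wide: q·(-9) + (1−q)·(-5) = -4q - 5
  6q - 10 = -4q - 5  ⇒  10q = 5  ⇒  q = 1/2.
The value is the server's expected payoff against this mix (using serve Body): (1/2)·(-4) + (1/2)·(-10) = -7.

v = -7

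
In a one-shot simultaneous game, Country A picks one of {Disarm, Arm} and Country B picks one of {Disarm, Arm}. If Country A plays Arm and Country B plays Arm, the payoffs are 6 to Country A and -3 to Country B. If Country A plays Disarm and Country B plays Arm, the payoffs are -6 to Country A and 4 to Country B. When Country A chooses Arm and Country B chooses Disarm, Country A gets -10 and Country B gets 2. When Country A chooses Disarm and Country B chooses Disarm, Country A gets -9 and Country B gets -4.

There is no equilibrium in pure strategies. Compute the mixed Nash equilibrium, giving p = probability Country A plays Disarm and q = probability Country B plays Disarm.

p = 5/13, q = 12/13

In a mixed equilibrium Country B is indifferent between Disarm and Arm; this condition fixes p.
  Country B's expected payoff from Disarm: p·(-4) + (1−p)·2 = -6p + 2
  Country B's expected payoff from Arm: p·4 + (1−p)·(-3) = 7p - 3
  -6p + 2 = 7p - 3  ⇒  -13p = -5  ⇒  p = 5/13.
Country B's mix must leave Country A indifferent between Disarm and Arm.
  Country A's payoff to Disarm: q·(-9) + (1−q)·(-6) = -3q - 6
  Country A's payoff to Arm: q·(-10) + (1−q)·6 = -16q + 6
  -3q - 6 = -16q + 6  ⇒  13q = 12  ⇒  q = 12/13.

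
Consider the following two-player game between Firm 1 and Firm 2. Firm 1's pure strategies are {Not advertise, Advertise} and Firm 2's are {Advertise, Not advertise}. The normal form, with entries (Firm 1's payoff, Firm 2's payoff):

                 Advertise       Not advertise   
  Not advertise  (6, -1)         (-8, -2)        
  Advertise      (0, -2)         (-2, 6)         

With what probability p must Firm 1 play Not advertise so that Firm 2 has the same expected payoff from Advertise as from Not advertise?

Set Firm 2's expected payoff from Advertise equal to that from Not advertise:
  Firm 2's payoff to Advertise: p·(-1) + (1−p)·(-2) = p - 2
  Firm 2's payoff to Not advertise: p·(-2) + (1−p)·6 = -8p + 6
  p - 2 = -8p + 6  ⇒  9p = 8  ⇒  p = 8/9.

p = 8/9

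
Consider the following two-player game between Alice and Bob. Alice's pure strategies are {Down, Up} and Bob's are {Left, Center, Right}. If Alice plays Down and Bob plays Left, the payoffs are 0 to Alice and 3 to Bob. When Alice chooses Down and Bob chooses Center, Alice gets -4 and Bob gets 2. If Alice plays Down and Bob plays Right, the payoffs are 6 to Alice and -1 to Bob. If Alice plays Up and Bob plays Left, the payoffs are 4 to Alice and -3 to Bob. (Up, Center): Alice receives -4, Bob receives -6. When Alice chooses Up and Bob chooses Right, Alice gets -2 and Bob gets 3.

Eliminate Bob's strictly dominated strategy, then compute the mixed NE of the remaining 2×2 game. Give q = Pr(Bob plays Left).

Bob's strategy Center is strictly dominated by Left: 3 > 2 and -3 > -6. Eliminate Center.
In a mixed equilibrium Alice is indifferent between Down and Up; this condition fixes q.
  Alice's payoff from Down: q·0 + (1−q)·6 = -6q + 6
  Alice's payoff from Up: q·4 + (1−q)·(-2) = 6q - 2
  -6q + 6 = 6q - 2  ⇒  -12q = -8  ⇒  q = 2/3.

q = 2/3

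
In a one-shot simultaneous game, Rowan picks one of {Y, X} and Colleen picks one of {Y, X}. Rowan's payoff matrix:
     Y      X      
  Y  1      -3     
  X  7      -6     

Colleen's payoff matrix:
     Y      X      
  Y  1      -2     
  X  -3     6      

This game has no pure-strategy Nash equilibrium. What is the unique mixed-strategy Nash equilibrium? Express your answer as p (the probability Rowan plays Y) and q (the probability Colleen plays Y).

Set Colleen's expected payoff from Y equal to that from X:
  Colleen's expected payoff from Y: p·1 + (1−p)·(-3) = 4p - 3
  Colleen's expected payoff from X: p·(-2) + (1−p)·6 = -8p + 6
  4p - 3 = -8p + 6  ⇒  12p = 9  ⇒  p = 3/4.
Set Rowan's expected payoff from Y equal to that from X:
  Rowan's payoff to Y: q·1 + (1−q)·(-3) = 4q - 3
  Rowan's payoff to X: q·7 + (1−q)·(-6) = 13q - 6
  4q - 3 = 13q - 6  ⇒  -9q = -3  ⇒  q = 1/3.

p = 3/4, q = 1/3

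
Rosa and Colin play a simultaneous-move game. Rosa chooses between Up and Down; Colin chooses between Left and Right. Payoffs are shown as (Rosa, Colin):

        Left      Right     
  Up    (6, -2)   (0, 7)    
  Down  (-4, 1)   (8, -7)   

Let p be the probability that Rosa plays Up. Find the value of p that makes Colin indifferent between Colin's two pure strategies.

p = 8/17

In a mixed equilibrium Colin is indifferent between Left and Right; this condition fixes p.
  Colin's payoff from Left: p·(-2) + (1−p)·1 = -3p + 1
  Colin's payoff from Right: p·7 + (1−p)·(-7) = 14p - 7
  -3p + 1 = 14p - 7  ⇒  -17p = -8  ⇒  p = 8/17.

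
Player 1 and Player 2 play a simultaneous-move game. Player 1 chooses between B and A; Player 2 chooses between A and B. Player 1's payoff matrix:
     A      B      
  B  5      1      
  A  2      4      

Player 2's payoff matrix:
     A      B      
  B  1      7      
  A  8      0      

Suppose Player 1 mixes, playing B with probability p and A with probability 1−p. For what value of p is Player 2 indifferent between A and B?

p = 4/7

Set Player 2's expected payoff from A equal to that from B:
  Player 2's payoff to A: p·1 + (1−p)·8 = -7p + 8
  Player 2's payoff to B: p·7 + (1−p)·0 = 7p
  -7p + 8 = 7p  ⇒  -14p = -8  ⇒  p = 4/7.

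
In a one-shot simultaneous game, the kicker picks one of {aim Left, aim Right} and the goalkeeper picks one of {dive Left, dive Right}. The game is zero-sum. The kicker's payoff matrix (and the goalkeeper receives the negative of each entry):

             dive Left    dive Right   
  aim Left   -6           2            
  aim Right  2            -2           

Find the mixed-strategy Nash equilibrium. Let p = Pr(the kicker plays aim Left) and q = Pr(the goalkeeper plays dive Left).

In a mixed equilibrium the goalkeeper is indifferent between dive Left and dive Right; this condition fixes p.
  the goalkeeper's payoff to dive Left: p·6 + (1−p)·(-2) = 8p - 2
  the goalkeeper's payoff to dive Right: p·(-2) + (1−p)·2 = -4p + 2
  8p - 2 = -4p + 2  ⇒  12p = 4  ⇒  p = 1/3.
In a mixed equilibrium the kicker is indifferent between aim Left and aim Right; this condition fixes q.
  the kicker's payoff from aim Left: q·(-6) + (1−q)·2 = -8q + 2
  the kicker's payoff from aim Right: q·2 + (1−q)·(-2) = 4q - 2
  -8q + 2 = 4q - 2  ⇒  -12q = -4  ⇒  q = 1/3.

p = 1/3, q = 1/3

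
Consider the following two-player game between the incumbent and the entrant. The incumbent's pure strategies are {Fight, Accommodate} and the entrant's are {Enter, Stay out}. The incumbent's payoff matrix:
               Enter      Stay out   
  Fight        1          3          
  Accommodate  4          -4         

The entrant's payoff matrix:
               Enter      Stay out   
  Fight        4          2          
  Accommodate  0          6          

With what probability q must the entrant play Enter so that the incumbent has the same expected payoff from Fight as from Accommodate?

q = 7/10

The incumbent's indifference between Fight and Accommodate determines the entrant's mixing probability q:
  the incumbent's payoff from Fight: q·1 + (1−q)·3 = -2q + 3
  the incumbent's payoff from Accommodate: q·4 + (1−q)·(-4) = 8q - 4
  -2q + 3 = 8q - 4  ⇒  -10q = -7  ⇒  q = 7/10.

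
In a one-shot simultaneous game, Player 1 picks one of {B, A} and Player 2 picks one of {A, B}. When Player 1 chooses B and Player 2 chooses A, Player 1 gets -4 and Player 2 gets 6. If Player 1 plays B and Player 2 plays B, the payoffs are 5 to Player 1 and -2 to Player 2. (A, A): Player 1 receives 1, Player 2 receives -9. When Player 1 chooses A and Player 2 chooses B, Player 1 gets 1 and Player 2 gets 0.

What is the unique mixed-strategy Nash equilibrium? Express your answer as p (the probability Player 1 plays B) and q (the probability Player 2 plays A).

Set Player 2's expected payoff from A equal to that from B:
  Player 2's payoff from A: p·6 + (1−p)·(-9) = 15p - 9
  Player 2's payoff from B: p·(-2) + (1−p)·0 = -2p
  15p - 9 = -2p  ⇒  17p = 9  ⇒  p = 9/17.
For Player 1 to be willing to mix, Player 1 must be indifferent between B and A, which pins down Player 2's mix.
  Player 1's expected payoff from B: q·(-4) + (1−q)·5 = -9q + 5
  Player 1's expected payoff from A: q·1 + (1−q)·1 = 1
  -9q + 5 = 1  ⇒  -9q = -4  ⇒  q = 4/9.

p = 9/17, q = 4/9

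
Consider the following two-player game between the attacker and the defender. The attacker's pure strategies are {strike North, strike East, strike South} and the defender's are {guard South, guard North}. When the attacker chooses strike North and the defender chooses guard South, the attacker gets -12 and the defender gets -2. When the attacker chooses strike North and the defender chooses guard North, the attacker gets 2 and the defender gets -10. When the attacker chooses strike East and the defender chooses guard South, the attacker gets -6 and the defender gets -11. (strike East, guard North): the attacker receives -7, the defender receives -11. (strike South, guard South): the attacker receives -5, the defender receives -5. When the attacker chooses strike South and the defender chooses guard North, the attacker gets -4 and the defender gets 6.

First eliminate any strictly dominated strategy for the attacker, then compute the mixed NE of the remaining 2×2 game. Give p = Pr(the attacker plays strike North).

The attacker's strategy strike East is strictly dominated by strike South: -5 > -6 and -4 > -7. Eliminate strike East.
For the defender to be willing to mix, the defender must be indifferent between guard South and guard North, which pins down the attacker's mix.
  the defender's payoff to guard South: p·(-2) + (1−p)·(-5) = 3p - 5
  the defender's payoff to guard North: p·(-10) + (1−p)·6 = -16p + 6
  3p - 5 = -16p + 6  ⇒  19p = 11  ⇒  p = 11/19.

p = 11/19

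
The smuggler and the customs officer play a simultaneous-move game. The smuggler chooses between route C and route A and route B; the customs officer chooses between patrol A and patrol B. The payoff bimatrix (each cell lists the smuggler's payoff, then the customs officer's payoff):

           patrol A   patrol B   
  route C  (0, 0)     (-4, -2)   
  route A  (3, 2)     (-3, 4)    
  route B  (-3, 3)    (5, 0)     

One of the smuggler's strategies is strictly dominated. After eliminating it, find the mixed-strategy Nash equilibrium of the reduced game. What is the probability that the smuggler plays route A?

p = 3/5

The smuggler's strategy route C is strictly dominated by route A: 3 > 0 and -3 > -4. Eliminate route C.
In a mixed equilibrium the customs officer is indifferent between patrol A and patrol B; this condition fixes p.
  the customs officer's expected payoff from patrol A: p·2 + (1−p)·3 = -p + 3
  the customs officer's expected payoff from patrol B: p·4 + (1−p)·0 = 4p
  -p + 3 = 4p  ⇒  -5p = -3  ⇒  p = 3/5.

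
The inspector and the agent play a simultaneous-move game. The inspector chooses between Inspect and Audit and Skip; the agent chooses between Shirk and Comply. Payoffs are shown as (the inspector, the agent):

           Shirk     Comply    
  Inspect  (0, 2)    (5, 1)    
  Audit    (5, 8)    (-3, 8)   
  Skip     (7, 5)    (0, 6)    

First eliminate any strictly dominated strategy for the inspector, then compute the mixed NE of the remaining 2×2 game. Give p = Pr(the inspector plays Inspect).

p = 1/2

The inspector's strategy Audit is strictly dominated by Skip: 7 > 5 and 0 > -3. Eliminate Audit.
Set the agent's expected payoff from Shirk equal to that from Comply:
  the agent's expected payoff from Shirk: p·2 + (1−p)·5 = -3p + 5
  the agent's expected payoff from Comply: p·1 + (1−p)·6 = -5p + 6
  -3p + 5 = -5p + 6  ⇒  2p = 1  ⇒  p = 1/2.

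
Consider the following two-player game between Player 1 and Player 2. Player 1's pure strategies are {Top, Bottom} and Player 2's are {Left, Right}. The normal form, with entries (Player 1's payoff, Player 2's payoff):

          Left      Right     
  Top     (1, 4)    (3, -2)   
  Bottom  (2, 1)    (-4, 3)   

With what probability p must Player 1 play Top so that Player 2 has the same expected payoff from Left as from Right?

p = 1/4

Player 2's indifference between Left and Right determines Player 1's mixing probability p:
  Player 2's payoff from Left: p·4 + (1−p)·1 = 3p + 1
  Player 2's payoff from Right: p·(-2) + (1−p)·3 = -5p + 3
  3p + 1 = -5p + 3  ⇒  8p = 2  ⇒  p = 1/4.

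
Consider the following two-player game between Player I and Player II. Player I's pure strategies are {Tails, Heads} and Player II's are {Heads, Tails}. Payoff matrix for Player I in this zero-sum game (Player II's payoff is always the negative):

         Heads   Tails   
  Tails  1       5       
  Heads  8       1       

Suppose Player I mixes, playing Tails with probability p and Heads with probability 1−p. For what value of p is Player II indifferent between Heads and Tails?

p = 7/11

For Player II to be willing to mix, Player II must be indifferent between Heads and Tails, which pins down Player I's mix.
  Player II's payoff from Heads: p·(-1) + (1−p)·(-8) = 7p - 8
  Player II's payoff from Tails: p·(-5) + (1−p)·(-1) = -4p - 1
  7p - 8 = -4p - 1  ⇒  11p = 7  ⇒  p = 7/11.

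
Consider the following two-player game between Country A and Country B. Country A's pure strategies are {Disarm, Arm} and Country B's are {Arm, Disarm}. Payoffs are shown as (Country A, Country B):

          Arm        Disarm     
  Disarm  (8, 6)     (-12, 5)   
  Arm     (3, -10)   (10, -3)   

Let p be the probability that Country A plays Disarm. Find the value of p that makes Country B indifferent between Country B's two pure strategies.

p = 7/8

Country B's indifference between Arm and Disarm determines Country A's mixing probability p:
  Country B's payoff from Arm: p·6 + (1−p)·(-10) = 16p - 10
  Country B's payoff from Disarm: p·5 + (1−p)·(-3) = 8p - 3
  16p - 10 = 8p - 3  ⇒  8p = 7  ⇒  p = 7/8.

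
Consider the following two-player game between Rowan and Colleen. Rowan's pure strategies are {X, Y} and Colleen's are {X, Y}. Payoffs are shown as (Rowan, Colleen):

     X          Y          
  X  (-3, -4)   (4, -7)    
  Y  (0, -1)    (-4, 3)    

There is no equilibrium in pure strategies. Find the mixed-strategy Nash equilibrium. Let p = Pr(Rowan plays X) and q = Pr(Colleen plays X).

p = 4/7, q = 8/11

Set Colleen's expected payoff from X equal to that from Y:
  Colleen's expected payoff from X: p·(-4) + (1−p)·(-1) = -3p - 1
  Colleen's expected payoff from Y: p·(-7) + (1−p)·3 = -10p + 3
  -3p - 1 = -10p + 3  ⇒  7p = 4  ⇒  p = 4/7.
For Rowan to be willing to mix, Rowan must be indifferent between X and Y, which pins down Colleen's mix.
  Rowan's payoff from X: q·(-3) + (1−q)·4 = -7q + 4
  Rowan's payoff from Y: q·0 + (1−q)·(-4) = 4q - 4
  -7q + 4 = 4q - 4  ⇒  -11q = -8  ⇒  q = 8/11.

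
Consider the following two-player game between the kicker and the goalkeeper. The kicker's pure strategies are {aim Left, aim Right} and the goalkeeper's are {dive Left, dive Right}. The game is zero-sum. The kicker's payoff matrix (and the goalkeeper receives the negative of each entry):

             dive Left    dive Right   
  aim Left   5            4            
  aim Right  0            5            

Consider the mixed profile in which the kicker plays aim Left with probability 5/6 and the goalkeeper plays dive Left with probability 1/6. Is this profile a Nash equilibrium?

Yes

Check the goalkeeper's indifference given the kicker's mix p = 5/6:
  payoff from dive Left = -25/6; payoff from dive Right = -25/6 — equal.
Check the kicker's indifference given the goalkeeper's mix q = 1/6:
  payoff from aim Left = 25/6; payoff from aim Right = 25/6 — equal.
Both players are indifferent, so neither can profitably deviate.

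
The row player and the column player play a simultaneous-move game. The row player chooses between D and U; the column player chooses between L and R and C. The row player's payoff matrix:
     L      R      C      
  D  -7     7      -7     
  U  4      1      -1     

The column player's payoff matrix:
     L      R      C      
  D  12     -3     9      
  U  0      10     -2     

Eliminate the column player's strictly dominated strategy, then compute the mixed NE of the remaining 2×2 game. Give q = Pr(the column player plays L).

The column player's strategy C is strictly dominated by L: 12 > 9 and 0 > -2. Eliminate C.
The column player's mix must leave the row player indifferent between D and U.
  the row player's payoff to D: q·(-7) + (1−q)·7 = -14q + 7
  the row player's payoff to U: q·4 + (1−q)·1 = 3q + 1
  -14q + 7 = 3q + 1  ⇒  -17q = -6  ⇒  q = 6/17.

q = 6/17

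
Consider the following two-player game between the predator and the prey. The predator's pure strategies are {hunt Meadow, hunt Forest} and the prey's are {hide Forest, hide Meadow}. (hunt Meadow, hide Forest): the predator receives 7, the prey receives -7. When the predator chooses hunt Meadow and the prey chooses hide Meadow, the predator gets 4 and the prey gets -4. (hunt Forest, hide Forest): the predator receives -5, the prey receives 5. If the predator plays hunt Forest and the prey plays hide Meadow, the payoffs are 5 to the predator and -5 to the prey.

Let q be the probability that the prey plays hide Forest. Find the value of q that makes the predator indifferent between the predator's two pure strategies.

In a mixed equilibrium the predator is indifferent between hunt Meadow and hunt Forest; this condition fixes q.
  the predator's payoff to hunt Meadow: q·7 + (1−q)·4 = 3q + 4
  the predator's payoff to hunt Forest: q·(-5) + (1−q)·5 = -10q + 5
  3q + 4 = -10q + 5  ⇒  13q = 1  ⇒  q = 1/13.

q = 1/13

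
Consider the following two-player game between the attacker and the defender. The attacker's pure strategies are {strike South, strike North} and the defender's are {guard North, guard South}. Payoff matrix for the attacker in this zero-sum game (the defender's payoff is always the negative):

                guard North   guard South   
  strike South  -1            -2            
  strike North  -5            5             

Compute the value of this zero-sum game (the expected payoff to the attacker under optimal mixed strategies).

v = -15/11

For the attacker to be willing to mix, the attacker must be indifferent between strike South and strike North, which pins down the defender's mix.
  the attacker's payoff from strike South: q·(-1) + (1−q)·(-2) = q - 2
  the attacker's payoff from strike North: q·(-5) + (1−q)·5 = -10q + 5
  q - 2 = -10q + 5  ⇒  11q = 7  ⇒  q = 7/11.
The value is the attacker's expected payoff against this mix (using strike South): (7/11)·(-1) + (4/11)·(-2) = -15/11.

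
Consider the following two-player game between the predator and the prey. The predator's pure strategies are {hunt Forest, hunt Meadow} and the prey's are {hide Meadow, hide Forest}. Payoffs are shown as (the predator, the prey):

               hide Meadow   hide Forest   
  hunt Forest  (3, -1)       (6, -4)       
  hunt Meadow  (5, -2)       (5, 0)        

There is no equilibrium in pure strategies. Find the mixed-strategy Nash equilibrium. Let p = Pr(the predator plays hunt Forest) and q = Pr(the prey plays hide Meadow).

The predator's mix must leave the prey indifferent between hide Meadow and hide Forest.
  the prey's payoff from hide Meadow: p·(-1) + (1−p)·(-2) = p - 2
  the prey's payoff from hide Forest: p·(-4) + (1−p)·0 = -4p
  p - 2 = -4p  ⇒  5p = 2  ⇒  p = 2/5.
In a mixed equilibrium the predator is indifferent between hunt Forest and hunt Meadow; this condition fixes q.
  the predator's expected payoff from hunt Forest: q·3 + (1−q)·6 = -3q + 6
  the predator's expected payoff from hunt Meadow: q·5 + (1−q)·5 = 5
  -3q + 6 = 5  ⇒  -3q = -1  ⇒  q = 1/3.

p = 2/5, q = 1/3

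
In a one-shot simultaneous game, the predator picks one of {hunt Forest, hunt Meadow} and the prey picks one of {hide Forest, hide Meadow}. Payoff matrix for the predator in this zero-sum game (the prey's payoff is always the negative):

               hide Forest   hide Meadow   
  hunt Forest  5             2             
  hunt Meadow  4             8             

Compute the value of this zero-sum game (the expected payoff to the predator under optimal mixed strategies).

Set the predator's expected payoff from hunt Forest equal to that from hunt Meadow:
  the predator's expected payoff from hunt Forest: q·5 + (1−q)·2 = 3q + 2
  the predator's expected payoff from hunt Meadow: q·4 + (1−q)·8 = -4q + 8
  3q + 2 = -4q + 8  ⇒  7q = 6  ⇒  q = 6/7.
The value is the predator's expected payoff against this mix (using hunt Forest): (6/7)·5 + (1/7)·2 = 32/7.

v = 32/7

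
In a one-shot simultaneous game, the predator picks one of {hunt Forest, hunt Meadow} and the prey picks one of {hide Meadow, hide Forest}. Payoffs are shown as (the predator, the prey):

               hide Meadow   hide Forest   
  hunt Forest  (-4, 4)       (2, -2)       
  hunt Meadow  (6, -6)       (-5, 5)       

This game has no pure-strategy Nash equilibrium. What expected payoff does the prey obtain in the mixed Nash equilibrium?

The prey's indifference between hide Meadow and hide Forest determines the predator's mixing probability p:
  the prey's payoff to hide Meadow: p·4 + (1−p)·(-6) = 10p - 6
  the prey's payoff to hide Forest: p·(-2) + (1−p)·5 = -7p + 5
  10p - 6 = -7p + 5  ⇒  17p = 11  ⇒  p = 11/17.
At equilibrium the prey is indifferent across columns, so the prey's payoff equals the payoff from hide Meadow: (11/17)·4 + (6/17)·(-6) = 8/17.

8/17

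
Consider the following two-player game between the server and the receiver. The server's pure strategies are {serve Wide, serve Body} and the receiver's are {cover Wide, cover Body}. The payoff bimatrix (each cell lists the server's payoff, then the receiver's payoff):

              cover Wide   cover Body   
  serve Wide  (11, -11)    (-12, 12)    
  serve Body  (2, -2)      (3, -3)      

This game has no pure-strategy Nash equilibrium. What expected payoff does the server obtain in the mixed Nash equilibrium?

19/8

In a mixed equilibrium the server is indifferent between serve Wide and serve Body; this condition fixes q.
  the server's payoff from serve Wide: q·11 + (1−q)·(-12) = 23q - 12
  the server's payoff from serve Body: q·2 + (1−q)·3 = -q + 3
  23q - 12 = -q + 3  ⇒  24q = 15  ⇒  q = 5/8.
At equilibrium the server is indifferent across rows, so the server's payoff equals the payoff from serve Wide: (5/8)·11 + (3/8)·(-12) = 19/8.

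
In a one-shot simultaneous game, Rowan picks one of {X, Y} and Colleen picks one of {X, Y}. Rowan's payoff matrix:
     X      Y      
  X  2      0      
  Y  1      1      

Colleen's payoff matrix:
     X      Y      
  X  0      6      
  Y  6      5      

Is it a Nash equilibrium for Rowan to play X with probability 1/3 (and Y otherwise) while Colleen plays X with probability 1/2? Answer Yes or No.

No

Given Rowan's mix p = 1/3, Colleen's payoff from X is 4 but from Y is 16/3. Colleen strictly prefers Y, so Colleen would not mix.
So the proposed profile is not a Nash equilibrium.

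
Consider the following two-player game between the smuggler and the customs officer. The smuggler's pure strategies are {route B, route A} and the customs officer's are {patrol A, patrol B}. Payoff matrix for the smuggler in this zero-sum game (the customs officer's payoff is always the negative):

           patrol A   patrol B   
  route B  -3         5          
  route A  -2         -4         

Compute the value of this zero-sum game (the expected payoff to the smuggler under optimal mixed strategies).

v = -11/5

The customs officer's mix must leave the smuggler indifferent between route B and route A.
  the smuggler's payoff from route B: q·(-3) + (1−q)·5 = -8q + 5
  the smuggler's payoff from route A: q·(-2) + (1−q)·(-4) = 2q - 4
  -8q + 5 = 2q - 4  ⇒  -10q = -9  ⇒  q = 9/10.
The value is the smuggler's expected payoff against this mix (using route B): (9/10)·(-3) + (1/10)·5 = -11/5.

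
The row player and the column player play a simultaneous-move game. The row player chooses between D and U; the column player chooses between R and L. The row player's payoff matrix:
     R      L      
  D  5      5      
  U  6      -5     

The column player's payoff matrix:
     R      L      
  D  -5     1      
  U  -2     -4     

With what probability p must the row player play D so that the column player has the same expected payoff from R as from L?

In a mixed equilibrium the column player is indifferent between R and L; this condition fixes p.
  the column player's payoff from R: p·(-5) + (1−p)·(-2) = -3p - 2
  the column player's payoff from L: p·1 + (1−p)·(-4) = 5p - 4
  -3p - 2 = 5p - 4  ⇒  -8p = -2  ⇒  p = 1/4.

p = 1/4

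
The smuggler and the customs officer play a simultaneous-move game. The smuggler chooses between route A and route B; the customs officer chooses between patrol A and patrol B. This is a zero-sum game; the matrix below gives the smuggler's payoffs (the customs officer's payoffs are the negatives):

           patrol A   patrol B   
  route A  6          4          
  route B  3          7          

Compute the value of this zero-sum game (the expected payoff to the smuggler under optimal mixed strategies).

v = 5

In a mixed equilibrium the smuggler is indifferent between route A and route B; this condition fixes q.
  the smuggler's payoff to route A: q·6 + (1−q)·4 = 2q + 4
  the smuggler's payoff to route B: q·3 + (1−q)·7 = -4q + 7
  2q + 4 = -4q + 7  ⇒  6q = 3  ⇒  q = 1/2.
The value is the smuggler's expected payoff against this mix (using route A): (1/2)·6 + (1/2)·4 = 5.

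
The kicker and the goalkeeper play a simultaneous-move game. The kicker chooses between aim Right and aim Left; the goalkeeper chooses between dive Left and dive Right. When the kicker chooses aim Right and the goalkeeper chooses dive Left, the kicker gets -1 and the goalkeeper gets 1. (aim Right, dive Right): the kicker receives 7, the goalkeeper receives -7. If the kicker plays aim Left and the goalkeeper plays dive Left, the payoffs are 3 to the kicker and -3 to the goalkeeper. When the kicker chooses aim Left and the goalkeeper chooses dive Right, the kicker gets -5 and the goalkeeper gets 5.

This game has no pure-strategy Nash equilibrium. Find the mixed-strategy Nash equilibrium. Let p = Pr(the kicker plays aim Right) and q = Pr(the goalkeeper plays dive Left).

Set the goalkeeper's expected payoff from dive Left equal to that from dive Right:
  the goalkeeper's payoff to dive Left: p·1 + (1−p)·(-3) = 4p - 3
  the goalkeeper's payoff to dive Right: p·(-7) + (1−p)·5 = -12p + 5
  4p - 3 = -12p + 5  ⇒  16p = 8  ⇒  p = 1/2.
The goalkeeper's mix must leave the kicker indifferent between aim Right and aim Left.
  the kicker's expected payoff from aim Right: q·(-1) + (1−q)·7 = -8q + 7
  the kicker's expected payoff from aim Left: q·3 + (1−q)·(-5) = 8q - 5
  -8q + 7 = 8q - 5  ⇒  -16q = -12  ⇒  q = 3/4.

p = 1/2, q = 3/4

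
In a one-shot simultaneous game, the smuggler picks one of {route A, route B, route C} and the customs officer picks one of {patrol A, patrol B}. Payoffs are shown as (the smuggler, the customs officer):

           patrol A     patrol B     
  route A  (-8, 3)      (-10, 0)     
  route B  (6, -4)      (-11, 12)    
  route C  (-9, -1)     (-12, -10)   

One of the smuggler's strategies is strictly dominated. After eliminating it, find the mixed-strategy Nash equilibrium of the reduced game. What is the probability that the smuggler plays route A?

p = 16/19

The smuggler's strategy route C is strictly dominated by route A: -8 > -9 and -10 > -12. Eliminate route C.
In a mixed equilibrium the customs officer is indifferent between patrol A and patrol B; this condition fixes p.
  the customs officer's expected payoff from patrol A: p·3 + (1−p)·(-4) = 7p - 4
  the customs officer's expected payoff from patrol B: p·0 + (1−p)·12 = -12p + 12
  7p - 4 = -12p + 12  ⇒  19p = 16  ⇒  p = 16/19.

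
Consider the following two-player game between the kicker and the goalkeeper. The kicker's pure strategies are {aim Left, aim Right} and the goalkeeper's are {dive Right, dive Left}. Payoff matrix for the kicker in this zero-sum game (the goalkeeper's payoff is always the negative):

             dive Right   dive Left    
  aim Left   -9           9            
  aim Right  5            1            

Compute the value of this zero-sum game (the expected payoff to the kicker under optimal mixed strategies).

v = 27/11

In a mixed equilibrium the kicker is indifferent between aim Left and aim Right; this condition fixes q.
  the kicker's payoff from aim Left: q·(-9) + (1−q)·9 = -18q + 9
  the kicker's payoff from aim Right: q·5 + (1−q)·1 = 4q + 1
  -18q + 9 = 4q + 1  ⇒  -22q = -8  ⇒  q = 4/11.
The value is the kicker's expected payoff against this mix (using aim Left): (4/11)·(-9) + (7/11)·9 = 27/11.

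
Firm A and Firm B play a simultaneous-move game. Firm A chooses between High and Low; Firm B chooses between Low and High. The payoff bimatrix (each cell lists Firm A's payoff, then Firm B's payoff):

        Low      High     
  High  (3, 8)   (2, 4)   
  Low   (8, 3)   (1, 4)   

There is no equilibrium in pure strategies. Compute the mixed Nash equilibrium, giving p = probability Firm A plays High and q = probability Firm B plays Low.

p = 1/5, q = 1/6

For Firm B to be willing to mix, Firm B must be indifferent between Low and High, which pins down Firm A's mix.
  Firm B's expected payoff from Low: p·8 + (1−p)·3 = 5p + 3
  Firm B's expected payoff from High: p·4 + (1−p)·4 = 4
  5p + 3 = 4  ⇒  5p = 1  ⇒  p = 1/5.
In a mixed equilibrium Firm A is indifferent between High and Low; this condition fixes q.
  Firm A's payoff to High: q·3 + (1−q)·2 = q + 2
  Firm A's payoff to Low: q·8 + (1−q)·1 = 7q + 1
  q + 2 = 7q + 1  ⇒  -6q = -1  ⇒  q = 1/6.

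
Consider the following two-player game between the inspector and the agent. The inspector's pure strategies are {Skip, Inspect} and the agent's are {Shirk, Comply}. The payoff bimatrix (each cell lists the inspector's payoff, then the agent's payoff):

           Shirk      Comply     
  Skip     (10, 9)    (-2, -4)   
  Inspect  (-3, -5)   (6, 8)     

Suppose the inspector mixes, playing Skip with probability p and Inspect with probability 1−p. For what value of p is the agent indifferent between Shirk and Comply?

The inspector's mix must leave the agent indifferent between Shirk and Comply.
  the agent's payoff from Shirk: p·9 + (1−p)·(-5) = 14p - 5
  the agent's payoff from Comply: p·(-4) + (1−p)·8 = -12p + 8
  14p - 5 = -12p + 8  ⇒  26p = 13  ⇒  p = 1/2.

p = 1/2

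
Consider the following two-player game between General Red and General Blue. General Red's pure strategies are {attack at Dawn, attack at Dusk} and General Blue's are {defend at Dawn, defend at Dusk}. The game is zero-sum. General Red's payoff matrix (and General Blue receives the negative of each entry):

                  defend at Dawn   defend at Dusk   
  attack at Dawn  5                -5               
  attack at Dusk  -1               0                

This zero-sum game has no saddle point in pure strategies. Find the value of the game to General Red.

Set General Red's expected payoff from attack at Dawn equal to that from attack at Dusk:
  General Red's expected payoff from attack at Dawn: q·5 + (1−q)·(-5) = 10q - 5
  General Red's expected payoff from attack at Dusk: q·(-1) + (1−q)·0 = -q
  10q - 5 = -q  ⇒  11q = 5  ⇒  q = 5/11.
The value is General Red's expected payoff against this mix (using attack at Dawn): (5/11)·5 + (6/11)·(-5) = -5/11.

v = -5/11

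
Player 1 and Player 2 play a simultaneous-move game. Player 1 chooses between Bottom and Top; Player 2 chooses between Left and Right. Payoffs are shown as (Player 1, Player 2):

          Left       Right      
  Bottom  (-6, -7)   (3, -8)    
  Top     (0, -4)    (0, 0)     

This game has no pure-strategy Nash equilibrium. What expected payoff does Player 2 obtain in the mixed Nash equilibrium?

For Player 2 to be willing to mix, Player 2 must be indifferent between Left and Right, which pins down Player 1's mix.
  Player 2's expected payoff from Left: p·(-7) + (1−p)·(-4) = -3p - 4
  Player 2's expected payoff from Right: p·(-8) + (1−p)·0 = -8p
  -3p - 4 = -8p  ⇒  5p = 4  ⇒  p = 4/5.
At equilibrium Player 2 is indifferent across columns, so Player 2's payoff equals the payoff from Left: (4/5)·(-7) + (1/5)·(-4) = -32/5.

-32/5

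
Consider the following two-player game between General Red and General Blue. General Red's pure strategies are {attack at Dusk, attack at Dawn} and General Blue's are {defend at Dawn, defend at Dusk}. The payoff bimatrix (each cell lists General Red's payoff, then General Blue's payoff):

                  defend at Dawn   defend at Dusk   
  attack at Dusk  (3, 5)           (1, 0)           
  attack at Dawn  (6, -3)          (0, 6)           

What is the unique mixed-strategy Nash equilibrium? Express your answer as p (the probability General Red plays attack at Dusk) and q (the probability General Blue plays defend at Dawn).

General Red's mix must leave General Blue indifferent between defend at Dawn and defend at Dusk.
  General Blue's expected payoff from defend at Dawn: p·5 + (1−p)·(-3) = 8p - 3
  General Blue's expected payoff from defend at Dusk: p·0 + (1−p)·6 = -6p + 6
  8p - 3 = -6p + 6  ⇒  14p = 9  ⇒  p = 9/14.
For General Red to be willing to mix, General Red must be indifferent between attack at Dusk and attack at Dawn, which pins down General Blue's mix.
  General Red's payoff to attack at Dusk: q·3 + (1−q)·1 = 2q + 1
  General Red's payoff to attack at Dawn: q·6 + (1−q)·0 = 6q
  2q + 1 = 6q  ⇒  -4q = -1  ⇒  q = 1/4.

p = 9/14, q = 1/4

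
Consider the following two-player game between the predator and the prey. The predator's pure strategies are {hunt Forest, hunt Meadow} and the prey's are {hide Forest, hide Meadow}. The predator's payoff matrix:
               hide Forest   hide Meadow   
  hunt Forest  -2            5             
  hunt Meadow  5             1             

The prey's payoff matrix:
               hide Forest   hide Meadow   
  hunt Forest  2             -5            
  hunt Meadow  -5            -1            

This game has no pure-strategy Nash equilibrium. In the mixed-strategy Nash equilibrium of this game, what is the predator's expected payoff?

27/11

For the predator to be willing to mix, the predator must be indifferent between hunt Forest and hunt Meadow, which pins down the prey's mix.
  the predator's payoff from hunt Forest: q·(-2) + (1−q)·5 = -7q + 5
  the predator's payoff from hunt Meadow: q·5 + (1−q)·1 = 4q + 1
  -7q + 5 = 4q + 1  ⇒  -11q = -4  ⇒  q = 4/11.
At equilibrium the predator is indifferent across rows, so the predator's payoff equals the payoff from hunt Forest: (4/11)·(-2) + (7/11)·5 = 27/11.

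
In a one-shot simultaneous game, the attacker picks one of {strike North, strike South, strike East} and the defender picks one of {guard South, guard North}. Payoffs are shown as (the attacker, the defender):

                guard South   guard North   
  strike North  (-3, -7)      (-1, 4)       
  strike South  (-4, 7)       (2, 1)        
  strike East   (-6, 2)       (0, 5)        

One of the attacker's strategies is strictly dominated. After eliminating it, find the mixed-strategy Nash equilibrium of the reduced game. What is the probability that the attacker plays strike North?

The attacker's strategy strike East is strictly dominated by strike South: -4 > -6 and 2 > 0. Eliminate strike East.
Set the defender's expected payoff from guard South equal to that from guard North:
  the defender's payoff from guard South: p·(-7) + (1−p)·7 = -14p + 7
  the defender's payoff from guard North: p·4 + (1−p)·1 = 3p + 1
  -14p + 7 = 3p + 1  ⇒  -17p = -6  ⇒  p = 6/17.

p = 6/17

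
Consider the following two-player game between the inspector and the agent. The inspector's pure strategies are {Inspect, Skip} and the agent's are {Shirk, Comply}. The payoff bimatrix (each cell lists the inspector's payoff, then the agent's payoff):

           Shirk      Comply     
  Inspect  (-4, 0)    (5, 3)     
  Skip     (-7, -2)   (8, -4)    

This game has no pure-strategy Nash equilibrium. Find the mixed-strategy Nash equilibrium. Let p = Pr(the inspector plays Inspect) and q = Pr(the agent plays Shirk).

p = 2/5, q = 1/2

For the agent to be willing to mix, the agent must be indifferent between Shirk and Comply, which pins down the inspector's mix.
  the agent's payoff to Shirk: p·0 + (1−p)·(-2) = 2p - 2
  the agent's payoff to Comply: p·3 + (1−p)·(-4) = 7p - 4
  2p - 2 = 7p - 4  ⇒  -5p = -2  ⇒  p = 2/5.
In a mixed equilibrium the inspector is indifferent between Inspect and Skip; this condition fixes q.
  the inspector's payoff to Inspect: q·(-4) + (1−q)·5 = -9q + 5
  the inspector's payoff to Skip: q·(-7) + (1−q)·8 = -15q + 8
  -9q + 5 = -15q + 8  ⇒  6q = 3  ⇒  q = 1/2.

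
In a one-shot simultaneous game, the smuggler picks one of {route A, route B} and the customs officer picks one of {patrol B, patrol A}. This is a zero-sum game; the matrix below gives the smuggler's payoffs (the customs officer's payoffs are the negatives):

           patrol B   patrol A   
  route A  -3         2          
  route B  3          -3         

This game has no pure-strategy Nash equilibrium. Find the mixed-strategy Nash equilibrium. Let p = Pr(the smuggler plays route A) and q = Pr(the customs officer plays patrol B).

p = 6/11, q = 5/11

For the customs officer to be willing to mix, the customs officer must be indifferent between patrol B and patrol A, which pins down the smuggler's mix.
  the customs officer's payoff to patrol B: p·3 + (1−p)·(-3) = 6p - 3
  the customs officer's payoff to patrol A: p·(-2) + (1−p)·3 = -5p + 3
  6p - 3 = -5p + 3  ⇒  11p = 6  ⇒  p = 6/11.
The smuggler's indifference between route A and route B determines the customs officer's mixing probability q:
  the smuggler's payoff from route A: q·(-3) + (1−q)·2 = -5q + 2
  the smuggler's payoff from route B: q·3 + (1−q)·(-3) = 6q - 3
  -5q + 2 = 6q - 3  ⇒  -11q = -5  ⇒  q = 5/11.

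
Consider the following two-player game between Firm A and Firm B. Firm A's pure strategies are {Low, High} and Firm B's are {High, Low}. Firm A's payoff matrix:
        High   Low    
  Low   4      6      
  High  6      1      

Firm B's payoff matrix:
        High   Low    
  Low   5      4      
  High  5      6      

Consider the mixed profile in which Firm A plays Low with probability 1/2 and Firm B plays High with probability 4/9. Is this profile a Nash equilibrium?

Given Firm B's mix q = 4/9, Firm A's payoff from Low is 46/9 but from High is 29/9. Firm A strictly prefers Low, so Firm A would not mix.
So the proposed profile is not a Nash equilibrium.

No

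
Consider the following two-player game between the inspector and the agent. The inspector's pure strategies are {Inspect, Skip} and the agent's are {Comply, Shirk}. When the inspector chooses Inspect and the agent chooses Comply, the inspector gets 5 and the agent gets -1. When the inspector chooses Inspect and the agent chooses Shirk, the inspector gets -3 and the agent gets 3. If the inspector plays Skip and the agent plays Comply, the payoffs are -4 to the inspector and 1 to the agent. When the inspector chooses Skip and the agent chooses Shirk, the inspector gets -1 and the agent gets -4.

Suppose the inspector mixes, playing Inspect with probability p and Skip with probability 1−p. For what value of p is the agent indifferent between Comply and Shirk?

p = 5/9

Set the agent's expected payoff from Comply equal to that from Shirk:
  the agent's payoff to Comply: p·(-1) + (1−p)·1 = -2p + 1
  the agent's payoff to Shirk: p·3 + (1−p)·(-4) = 7p - 4
  -2p + 1 = 7p - 4  ⇒  -9p = -5  ⇒  p = 5/9.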